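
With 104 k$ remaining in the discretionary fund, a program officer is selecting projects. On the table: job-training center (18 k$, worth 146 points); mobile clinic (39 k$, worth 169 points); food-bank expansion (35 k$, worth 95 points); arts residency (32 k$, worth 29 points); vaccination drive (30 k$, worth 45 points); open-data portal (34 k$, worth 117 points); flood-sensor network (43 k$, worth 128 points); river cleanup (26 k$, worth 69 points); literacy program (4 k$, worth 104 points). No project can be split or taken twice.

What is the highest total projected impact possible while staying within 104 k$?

547

The ratio heuristic lands on job-training center + mobile clinic + open-data portal + literacy program (536) but leaves 9 k$ idle.
Dropping open-data portal frees 34 k$; slotting in flood-sensor network (43 k$) lifts the total to 547 at 104 k$.
Nothing else within 104 k$ beats 547.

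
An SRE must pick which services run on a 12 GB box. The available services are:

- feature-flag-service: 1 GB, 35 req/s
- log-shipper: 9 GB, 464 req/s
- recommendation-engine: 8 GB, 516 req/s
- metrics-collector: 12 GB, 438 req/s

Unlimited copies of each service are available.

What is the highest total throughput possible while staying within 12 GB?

656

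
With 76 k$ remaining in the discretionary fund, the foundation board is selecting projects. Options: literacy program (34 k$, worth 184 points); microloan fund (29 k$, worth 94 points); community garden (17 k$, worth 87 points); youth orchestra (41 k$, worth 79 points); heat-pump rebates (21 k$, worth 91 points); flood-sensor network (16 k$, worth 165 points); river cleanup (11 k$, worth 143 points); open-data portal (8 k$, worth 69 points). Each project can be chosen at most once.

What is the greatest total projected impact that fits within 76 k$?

561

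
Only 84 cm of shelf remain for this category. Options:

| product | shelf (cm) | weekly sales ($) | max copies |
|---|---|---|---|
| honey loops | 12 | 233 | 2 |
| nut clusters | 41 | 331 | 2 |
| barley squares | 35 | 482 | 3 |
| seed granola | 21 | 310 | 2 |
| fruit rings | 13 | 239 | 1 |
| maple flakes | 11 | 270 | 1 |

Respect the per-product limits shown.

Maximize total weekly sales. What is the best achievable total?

Filling by ratio: 2×honey loops + seed granola + fruit rings + maple flakes for 1285, with 15 cm left unused.
Dropping seed granola frees 21 cm; slotting in barley squares (35 cm) lifts the total to 1457 at 83 cm.
No other feasible combination exceeds 1457.

1457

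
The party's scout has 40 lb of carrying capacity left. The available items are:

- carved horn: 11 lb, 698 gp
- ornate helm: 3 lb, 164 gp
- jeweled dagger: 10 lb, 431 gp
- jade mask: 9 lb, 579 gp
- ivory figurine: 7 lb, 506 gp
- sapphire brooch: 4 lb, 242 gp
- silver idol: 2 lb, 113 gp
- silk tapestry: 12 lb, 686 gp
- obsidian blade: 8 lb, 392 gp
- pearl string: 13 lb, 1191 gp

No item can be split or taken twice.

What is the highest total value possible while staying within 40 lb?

2974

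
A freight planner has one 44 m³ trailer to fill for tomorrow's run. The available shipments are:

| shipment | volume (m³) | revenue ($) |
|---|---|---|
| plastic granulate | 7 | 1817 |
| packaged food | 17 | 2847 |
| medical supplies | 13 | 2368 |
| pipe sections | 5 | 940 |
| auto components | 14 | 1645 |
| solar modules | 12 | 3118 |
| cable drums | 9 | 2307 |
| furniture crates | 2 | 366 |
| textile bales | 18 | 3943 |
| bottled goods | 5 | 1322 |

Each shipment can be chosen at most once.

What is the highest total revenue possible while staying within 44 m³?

Density check — bottled goods 264.40, solar modules 259.83, plastic granulate 259.57 are the best per m³.
Greedy by ratio would take plastic granulate + pipe sections + solar modules + cable drums + furniture crates + bottled goods: 40 m³ used, total 9870.
Replace plastic granulate and pipe sections and furniture crates with textile bales: the trade gains 820 net, giving 10690 at 44 m³.

10690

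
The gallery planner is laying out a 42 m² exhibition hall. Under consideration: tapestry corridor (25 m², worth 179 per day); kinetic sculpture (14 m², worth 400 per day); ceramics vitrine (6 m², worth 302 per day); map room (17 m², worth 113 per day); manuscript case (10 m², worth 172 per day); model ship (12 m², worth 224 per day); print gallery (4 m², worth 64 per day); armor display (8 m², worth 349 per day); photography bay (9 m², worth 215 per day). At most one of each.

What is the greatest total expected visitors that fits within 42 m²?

Taking kinetic sculpture + ceramics vitrine + print gallery + armor display + photography bay: 41 m² used, 1330 in expected visitors.

1330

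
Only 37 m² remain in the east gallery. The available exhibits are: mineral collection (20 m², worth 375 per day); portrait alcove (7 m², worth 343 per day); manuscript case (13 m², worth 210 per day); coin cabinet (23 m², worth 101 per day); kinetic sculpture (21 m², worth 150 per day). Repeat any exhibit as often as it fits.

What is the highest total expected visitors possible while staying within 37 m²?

1715

Density check — portrait alcove 49.00, mineral collection 18.75, manuscript case 16.15, kinetic sculpture 7.14 are the best per m².
Taking 5×portrait alcove: 35 m² used, 1715 in expected visitors.
No other feasible combination exceeds 1715.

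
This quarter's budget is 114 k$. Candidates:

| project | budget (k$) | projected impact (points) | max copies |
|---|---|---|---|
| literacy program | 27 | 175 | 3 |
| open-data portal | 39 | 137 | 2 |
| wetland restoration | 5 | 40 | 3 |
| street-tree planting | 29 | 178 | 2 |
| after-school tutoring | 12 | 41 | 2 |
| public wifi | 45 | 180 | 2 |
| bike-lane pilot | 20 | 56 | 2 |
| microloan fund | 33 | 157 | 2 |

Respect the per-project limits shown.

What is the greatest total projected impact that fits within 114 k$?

The ratio heuristic lands on 3×literacy program + 3×wetland restoration + after-school tutoring (686) but leaves 6 k$ idle.
The 54 k$ tied up in literacy program and 3×wetland restoration and after-school tutoring is better spent on 2×street-tree planting — total rises to 706 (112 k$).
The spare 2 k$ is too small for any remaining project, and no exchange beats 706.

706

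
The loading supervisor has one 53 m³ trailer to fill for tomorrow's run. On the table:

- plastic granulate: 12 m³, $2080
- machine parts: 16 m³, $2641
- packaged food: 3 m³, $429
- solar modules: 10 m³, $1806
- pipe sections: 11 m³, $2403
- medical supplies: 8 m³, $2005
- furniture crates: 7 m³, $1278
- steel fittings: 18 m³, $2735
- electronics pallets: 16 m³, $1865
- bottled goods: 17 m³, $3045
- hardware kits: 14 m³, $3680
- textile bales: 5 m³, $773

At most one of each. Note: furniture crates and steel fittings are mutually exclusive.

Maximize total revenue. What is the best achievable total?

11601

By revenue per m³: hardware kits 262.86, medical supplies 250.62, pipe sections 218.45 lead.
Packaged food + solar modules + pipe sections + medical supplies + furniture crates + hardware kits uses 53 of the 53 m³ and totals 11601.
Every other selection either busts 53 m³ or breaks a pairing rule or fails to beat 11601.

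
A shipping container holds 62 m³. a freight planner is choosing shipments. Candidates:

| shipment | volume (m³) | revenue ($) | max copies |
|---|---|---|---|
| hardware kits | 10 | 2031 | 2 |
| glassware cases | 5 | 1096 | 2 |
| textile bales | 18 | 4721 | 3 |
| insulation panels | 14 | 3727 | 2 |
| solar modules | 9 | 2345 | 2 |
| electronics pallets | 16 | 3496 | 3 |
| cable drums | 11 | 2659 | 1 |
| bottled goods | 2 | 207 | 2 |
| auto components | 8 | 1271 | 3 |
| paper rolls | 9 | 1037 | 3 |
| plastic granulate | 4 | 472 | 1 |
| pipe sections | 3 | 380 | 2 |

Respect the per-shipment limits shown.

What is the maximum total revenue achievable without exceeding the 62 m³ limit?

15930

By revenue per m³: insulation panels 266.21, textile bales 262.28, solar modules 260.56, cable drums 241.73 lead.
Taking the top-ratio shipments first gives glassware cases + textile bales + 2×insulation panels + solar modules + bottled goods for 15823 (62 m³).
The 11 m³ tied up in solar modules and bottled goods is better spent on cable drums — total rises to 15930 (62 m³).
That's the maximum — no swap from here does better than 15930.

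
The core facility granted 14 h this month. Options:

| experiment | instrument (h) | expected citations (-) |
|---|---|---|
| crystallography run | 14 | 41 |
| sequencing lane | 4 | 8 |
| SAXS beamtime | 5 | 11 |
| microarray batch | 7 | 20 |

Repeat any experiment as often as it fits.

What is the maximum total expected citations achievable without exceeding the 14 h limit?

41

Crystallography run uses 14 of the 14 h and totals 41.
No other feasible combination exceeds 41.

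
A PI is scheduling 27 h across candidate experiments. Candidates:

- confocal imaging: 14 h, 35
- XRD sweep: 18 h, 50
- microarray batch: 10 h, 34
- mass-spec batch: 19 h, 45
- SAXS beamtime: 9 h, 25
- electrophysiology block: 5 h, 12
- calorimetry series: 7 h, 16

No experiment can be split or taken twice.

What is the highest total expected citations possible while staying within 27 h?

Greedy by ratio would take microarray batch + SAXS beamtime + electrophysiology block: 24 h used, total 71.
The 15 h tied up in microarray batch and electrophysiology block is better spent on XRD sweep — total rises to 75 (27 h).
An exhaustive check of the 128 subsets confirms 75.

75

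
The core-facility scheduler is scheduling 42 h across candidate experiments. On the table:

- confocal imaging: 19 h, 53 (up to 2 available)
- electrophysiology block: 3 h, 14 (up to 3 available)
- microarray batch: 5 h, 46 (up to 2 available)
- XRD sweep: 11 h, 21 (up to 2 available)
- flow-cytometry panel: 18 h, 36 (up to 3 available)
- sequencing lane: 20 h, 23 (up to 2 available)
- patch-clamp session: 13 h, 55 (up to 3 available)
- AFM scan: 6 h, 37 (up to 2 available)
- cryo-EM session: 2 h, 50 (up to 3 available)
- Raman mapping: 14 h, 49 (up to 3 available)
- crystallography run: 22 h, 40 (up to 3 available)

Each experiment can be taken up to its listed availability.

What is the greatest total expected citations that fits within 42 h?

By expected citations per h: cryo-EM session 25.00, microarray batch 9.20, AFM scan 6.17 lead.
Greedy by ratio would take 3×electrophysiology block + 2×microarray batch + 2×AFM scan + 3×cryo-EM session: 37 h used, total 358.
Dropping 3×electrophysiology block frees 9 h; slotting in patch-clamp session (13 h) lifts the total to 371 at 41 h.

371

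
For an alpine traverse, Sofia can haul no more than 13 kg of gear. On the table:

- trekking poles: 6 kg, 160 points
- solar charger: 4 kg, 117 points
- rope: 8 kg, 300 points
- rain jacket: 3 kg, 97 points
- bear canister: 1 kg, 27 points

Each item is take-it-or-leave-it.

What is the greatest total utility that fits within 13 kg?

Density check — rope 37.50, rain jacket 32.33, solar charger 29.25 are the best per kg.
Filling by ratio: rope + rain jacket + bear canister for 424, with 1 kg left unused.
Dropping rain jacket frees 3 kg; slotting in solar charger (4 kg) lifts the total to 444 at 13 kg.
The closest alternative, rope + rain jacket + bear canister, reaches only 424.

444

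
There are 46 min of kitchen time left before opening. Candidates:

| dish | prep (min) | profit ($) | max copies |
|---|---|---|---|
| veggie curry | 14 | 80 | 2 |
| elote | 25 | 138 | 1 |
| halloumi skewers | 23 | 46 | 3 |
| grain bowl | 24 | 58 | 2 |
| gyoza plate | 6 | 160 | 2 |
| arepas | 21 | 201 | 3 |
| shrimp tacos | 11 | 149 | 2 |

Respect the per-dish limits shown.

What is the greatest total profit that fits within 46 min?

Taking the top-ratio dishes first gives 2×gyoza plate + 2×shrimp tacos for 618 (34 min).
The 11 min tied up in shrimp tacos is better spent on arepas — total rises to 670 (44 min).

670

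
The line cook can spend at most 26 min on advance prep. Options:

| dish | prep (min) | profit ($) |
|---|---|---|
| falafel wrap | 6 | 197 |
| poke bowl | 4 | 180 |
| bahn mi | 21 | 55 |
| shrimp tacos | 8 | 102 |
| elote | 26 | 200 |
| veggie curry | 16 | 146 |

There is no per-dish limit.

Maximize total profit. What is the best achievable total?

A density-first pass picks 6×poke bowl — 1080 at 24 min.
Replace poke bowl with falafel wrap: the trade gains 17 net, giving 1097 at 26 min.
Nothing else within 26 min beats 1097.

1097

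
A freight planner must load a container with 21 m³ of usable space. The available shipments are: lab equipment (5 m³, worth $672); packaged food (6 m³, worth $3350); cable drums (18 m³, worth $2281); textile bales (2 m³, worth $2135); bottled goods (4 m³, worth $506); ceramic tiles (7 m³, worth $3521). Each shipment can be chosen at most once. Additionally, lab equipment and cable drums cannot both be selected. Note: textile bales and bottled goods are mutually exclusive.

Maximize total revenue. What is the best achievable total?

Density check — textile bales 1067.50, packaged food 558.33, ceramic tiles 503.00 are the best per m³.
Taking lab equipment + packaged food + textile bales + ceramic tiles: 20 m³ used, 9678 in revenue.

9678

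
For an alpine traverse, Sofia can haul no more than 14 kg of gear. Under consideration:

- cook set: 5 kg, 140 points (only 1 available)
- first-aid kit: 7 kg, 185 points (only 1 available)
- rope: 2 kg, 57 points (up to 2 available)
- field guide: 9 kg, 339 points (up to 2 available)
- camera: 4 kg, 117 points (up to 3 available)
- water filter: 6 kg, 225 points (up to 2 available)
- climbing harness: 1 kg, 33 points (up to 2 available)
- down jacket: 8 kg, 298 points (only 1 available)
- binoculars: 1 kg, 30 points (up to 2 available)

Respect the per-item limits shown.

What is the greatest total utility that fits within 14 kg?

523

Greedy by ratio would take field guide + 2×climbing harness + 2×binoculars: 13 kg used, total 465.
A better packing is water filter + down jacket: 14 kg, total 523.
No other feasible combination exceeds 523.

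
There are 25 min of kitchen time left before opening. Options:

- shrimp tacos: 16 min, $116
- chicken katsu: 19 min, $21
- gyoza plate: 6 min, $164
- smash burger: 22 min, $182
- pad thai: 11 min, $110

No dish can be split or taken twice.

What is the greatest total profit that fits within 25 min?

280

Filling by ratio: gyoza plate + pad thai for 274, with 8 min left unused.
Replace pad thai with shrimp tacos: the trade gains 6 net, giving 280 at 22 min.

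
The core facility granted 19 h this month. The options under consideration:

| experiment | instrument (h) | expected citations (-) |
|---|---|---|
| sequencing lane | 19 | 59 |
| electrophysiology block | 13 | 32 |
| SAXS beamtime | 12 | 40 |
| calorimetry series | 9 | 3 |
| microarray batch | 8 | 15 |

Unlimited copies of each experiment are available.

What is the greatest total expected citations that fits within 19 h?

59

By expected citations per h: SAXS beamtime 3.33, sequencing lane 3.11, electrophysiology block 2.46, microarray batch 1.88 lead.
Greedy by ratio would take SAXS beamtime: 12 h used, total 40.
The 12 h tied up in SAXS beamtime is better spent on sequencing lane — total rises to 59 (19 h).
That's the maximum — no swap from here does better than 59.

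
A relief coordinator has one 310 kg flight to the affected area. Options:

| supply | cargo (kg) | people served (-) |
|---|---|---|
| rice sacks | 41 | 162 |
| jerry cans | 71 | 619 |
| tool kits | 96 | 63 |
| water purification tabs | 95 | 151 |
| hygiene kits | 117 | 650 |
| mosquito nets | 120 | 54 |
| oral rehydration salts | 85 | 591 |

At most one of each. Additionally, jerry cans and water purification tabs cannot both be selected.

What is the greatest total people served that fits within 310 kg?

Density check — jerry cans 8.72, oral rehydration salts 6.95, hygiene kits 5.56, rice sacks 3.95 are the best per kg.
Taking jerry cans + hygiene kits + oral rehydration salts: 273 kg used, 1860 in people served.
That's the maximum — no feasible swap from here does better than 1860.

1860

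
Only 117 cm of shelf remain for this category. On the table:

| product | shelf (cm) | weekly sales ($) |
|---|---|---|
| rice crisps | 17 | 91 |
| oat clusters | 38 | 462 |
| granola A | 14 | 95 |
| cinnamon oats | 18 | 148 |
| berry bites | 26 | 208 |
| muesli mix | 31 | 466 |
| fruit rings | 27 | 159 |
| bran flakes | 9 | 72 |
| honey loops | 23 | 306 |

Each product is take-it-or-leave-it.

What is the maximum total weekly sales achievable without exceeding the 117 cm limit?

Greedy by ratio would take oat clusters + cinnamon oats + muesli mix + honey loops: 110 cm used, total 1382.
The 18 cm tied up in cinnamon oats is better spent on granola A + bran flakes — total rises to 1401 (115 cm).

1401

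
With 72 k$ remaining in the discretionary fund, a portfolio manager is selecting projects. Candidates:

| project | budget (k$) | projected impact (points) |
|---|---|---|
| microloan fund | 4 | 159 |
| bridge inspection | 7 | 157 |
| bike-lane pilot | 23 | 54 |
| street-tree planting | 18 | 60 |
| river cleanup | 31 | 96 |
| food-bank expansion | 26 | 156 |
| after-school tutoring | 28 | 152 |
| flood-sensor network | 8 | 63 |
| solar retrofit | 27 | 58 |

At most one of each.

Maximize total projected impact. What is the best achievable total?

Density check — microloan fund 39.75, bridge inspection 22.43, flood-sensor network 7.88 are the best per k$.
Taking the top-ratio projects first gives microloan fund + bridge inspection + street-tree planting + food-bank expansion + flood-sensor network for 595 (63 k$).
The 26 k$ tied up in street-tree planting and flood-sensor network is better spent on after-school tutoring — total rises to 624 (65 k$).
Next best is microloan fund + bridge inspection + street-tree planting + food-bank expansion + flood-sensor network at 595 (63 k$) — short by 29.

624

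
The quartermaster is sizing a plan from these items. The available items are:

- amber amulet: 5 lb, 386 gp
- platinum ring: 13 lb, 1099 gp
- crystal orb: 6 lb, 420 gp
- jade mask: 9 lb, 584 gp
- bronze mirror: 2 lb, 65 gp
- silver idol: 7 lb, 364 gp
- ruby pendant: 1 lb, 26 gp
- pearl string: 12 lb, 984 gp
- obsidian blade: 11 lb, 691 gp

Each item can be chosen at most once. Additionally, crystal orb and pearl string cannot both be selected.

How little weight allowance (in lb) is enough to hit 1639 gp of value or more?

Minimise lb subject to total value ≥ 1639.
platinum ring + jade mask: 1683 value at 22 lb.
Any bundle with less than 22 lb falls short of 1639.

22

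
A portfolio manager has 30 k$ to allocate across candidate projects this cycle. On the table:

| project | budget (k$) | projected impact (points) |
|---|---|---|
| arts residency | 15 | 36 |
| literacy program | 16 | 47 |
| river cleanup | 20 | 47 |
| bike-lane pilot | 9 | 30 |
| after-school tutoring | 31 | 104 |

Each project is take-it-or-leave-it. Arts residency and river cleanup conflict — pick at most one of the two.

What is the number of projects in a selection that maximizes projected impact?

2

Best achievable projected impact is 77.
One optimal bundle: literacy program + bike-lane pilot (25 k$).
Any selection reaching 77 contains exactly 2 projects.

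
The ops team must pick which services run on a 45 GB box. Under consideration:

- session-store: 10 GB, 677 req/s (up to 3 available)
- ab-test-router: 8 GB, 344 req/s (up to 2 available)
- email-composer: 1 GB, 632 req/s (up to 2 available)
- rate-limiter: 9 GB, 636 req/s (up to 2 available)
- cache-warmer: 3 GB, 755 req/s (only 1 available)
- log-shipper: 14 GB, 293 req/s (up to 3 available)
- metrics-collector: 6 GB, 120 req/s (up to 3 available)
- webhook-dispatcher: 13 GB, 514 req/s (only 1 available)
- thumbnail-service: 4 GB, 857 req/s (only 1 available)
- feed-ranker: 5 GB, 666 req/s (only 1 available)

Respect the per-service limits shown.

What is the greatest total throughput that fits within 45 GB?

Density check — email-composer 632.00, cache-warmer 251.67, thumbnail-service 214.25 are the best per GB.
Taking the top-ratio services first gives session-store + 2×email-composer + 2×rate-limiter + cache-warmer + thumbnail-service + feed-ranker for 5491 (42 GB).
Replace 2×rate-limiter with 2×session-store: the trade gains 82 net, giving 5573 at 44 GB.
Every other selection either busts 45 GB or exceeds an availability limit or fails to beat 5573.

5573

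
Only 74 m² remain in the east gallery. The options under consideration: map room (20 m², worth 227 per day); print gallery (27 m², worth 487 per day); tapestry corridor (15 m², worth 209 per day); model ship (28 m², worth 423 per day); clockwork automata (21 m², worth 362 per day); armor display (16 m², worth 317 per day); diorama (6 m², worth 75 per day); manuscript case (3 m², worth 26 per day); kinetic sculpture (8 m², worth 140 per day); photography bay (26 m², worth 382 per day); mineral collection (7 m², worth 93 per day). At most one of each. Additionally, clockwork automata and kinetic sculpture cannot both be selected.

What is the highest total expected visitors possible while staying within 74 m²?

Density check — armor display 19.81, print gallery 18.04, kinetic sculpture 17.50, clockwork automata 17.24 are the best per m².
Taking print gallery + clockwork automata + armor display + manuscript case + mineral collection: 74 m² used, 1285 in expected visitors.
Next best is print gallery + clockwork automata + armor display + diorama + manuscript case at 1267 (73 m²) — short by 18.

1285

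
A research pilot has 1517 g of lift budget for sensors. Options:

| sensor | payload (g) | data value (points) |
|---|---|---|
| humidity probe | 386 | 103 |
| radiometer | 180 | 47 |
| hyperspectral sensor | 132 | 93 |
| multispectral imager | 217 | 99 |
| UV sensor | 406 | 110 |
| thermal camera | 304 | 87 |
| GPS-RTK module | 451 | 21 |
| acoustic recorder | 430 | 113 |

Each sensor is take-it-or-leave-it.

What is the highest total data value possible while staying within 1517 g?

The ratio heuristic lands on humidity probe + hyperspectral sensor + multispectral imager + UV sensor + thermal camera (492) but leaves 72 g idle.
Dropping humidity probe frees 386 g; slotting in acoustic recorder (430 g) lifts the total to 502 at 1489 g.
The closest alternative, humidity probe + hyperspectral sensor + multispectral imager + thermal camera + acoustic recorder, reaches only 495.

502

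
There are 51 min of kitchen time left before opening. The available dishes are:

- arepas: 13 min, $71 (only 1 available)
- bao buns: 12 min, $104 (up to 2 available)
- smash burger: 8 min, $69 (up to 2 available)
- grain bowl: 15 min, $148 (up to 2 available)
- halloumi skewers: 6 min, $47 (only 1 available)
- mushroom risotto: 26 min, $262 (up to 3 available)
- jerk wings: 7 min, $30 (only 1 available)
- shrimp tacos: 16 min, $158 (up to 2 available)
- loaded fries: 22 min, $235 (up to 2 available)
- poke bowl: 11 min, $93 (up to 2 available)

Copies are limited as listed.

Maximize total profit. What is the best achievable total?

Halloumi skewers + 2×loaded fries uses 50 of the 51 min and totals 517.

517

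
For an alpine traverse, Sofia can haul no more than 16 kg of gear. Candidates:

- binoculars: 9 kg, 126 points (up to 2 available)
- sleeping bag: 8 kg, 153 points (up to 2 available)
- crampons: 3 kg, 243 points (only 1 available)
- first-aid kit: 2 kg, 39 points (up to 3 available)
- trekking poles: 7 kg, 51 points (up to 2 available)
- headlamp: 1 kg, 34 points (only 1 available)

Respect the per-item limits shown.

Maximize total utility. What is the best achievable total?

508

A density-first pass picks crampons + 3×first-aid kit + headlamp — 394 at 10 kg.
Replace first-aid kit with sleeping bag: the trade gains 114 net, giving 508 at 16 kg.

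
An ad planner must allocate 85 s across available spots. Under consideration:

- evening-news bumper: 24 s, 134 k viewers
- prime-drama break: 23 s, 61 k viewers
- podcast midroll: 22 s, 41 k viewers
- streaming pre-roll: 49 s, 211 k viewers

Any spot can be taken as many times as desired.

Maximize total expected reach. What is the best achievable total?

Best packing: 3×evening-news bumper — 72 s, 402 total.
Every other selection either busts 85 s or fails to beat 402.

402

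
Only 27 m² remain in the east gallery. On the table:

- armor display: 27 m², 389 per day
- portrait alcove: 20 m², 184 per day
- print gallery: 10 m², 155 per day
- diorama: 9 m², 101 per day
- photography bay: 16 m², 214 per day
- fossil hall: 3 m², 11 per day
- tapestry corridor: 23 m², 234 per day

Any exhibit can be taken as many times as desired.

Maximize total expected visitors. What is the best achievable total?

By expected visitors per m²: print gallery 15.50, armor display 14.41, photography bay 13.38 lead.
Greedy by ratio would take 2×print gallery + 2×fossil hall: 26 m² used, total 332.
Dropping 2×print gallery and 2×fossil hall frees 26 m²; slotting in armor display (27 m²) lifts the total to 389 at 27 m².
Nothing else within 27 m² beats 389.

389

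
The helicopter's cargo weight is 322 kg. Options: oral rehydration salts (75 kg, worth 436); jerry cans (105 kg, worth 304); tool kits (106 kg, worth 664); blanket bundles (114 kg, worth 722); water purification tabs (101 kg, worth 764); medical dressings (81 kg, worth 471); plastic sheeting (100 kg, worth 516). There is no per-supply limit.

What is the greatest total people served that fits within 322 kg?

The ratio ordering already packs tightly: 3×water purification tabs, 303 kg, 2292.
The spare 19 kg is too small for any remaining supply, and no exchange beats 2292.

2292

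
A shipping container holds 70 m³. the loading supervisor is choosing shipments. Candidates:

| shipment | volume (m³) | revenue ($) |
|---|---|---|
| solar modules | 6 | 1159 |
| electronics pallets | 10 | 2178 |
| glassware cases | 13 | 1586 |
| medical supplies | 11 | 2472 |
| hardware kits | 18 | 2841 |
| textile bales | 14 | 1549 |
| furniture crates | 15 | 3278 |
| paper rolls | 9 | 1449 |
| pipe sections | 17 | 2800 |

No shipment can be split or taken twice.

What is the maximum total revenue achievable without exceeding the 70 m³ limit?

Ranking by ratio (revenue/m³): medical supplies 224.73, furniture crates 218.53, electronics pallets 217.80.
A density-first pass picks solar modules + electronics pallets + medical supplies + furniture crates + paper rolls + pipe sections — 13336 at 68 m³.
Replace pipe sections with hardware kits: the trade gains 41 net, giving 13377 at 69 m³.
That's the maximum — no swap from here does better than 13377.

13377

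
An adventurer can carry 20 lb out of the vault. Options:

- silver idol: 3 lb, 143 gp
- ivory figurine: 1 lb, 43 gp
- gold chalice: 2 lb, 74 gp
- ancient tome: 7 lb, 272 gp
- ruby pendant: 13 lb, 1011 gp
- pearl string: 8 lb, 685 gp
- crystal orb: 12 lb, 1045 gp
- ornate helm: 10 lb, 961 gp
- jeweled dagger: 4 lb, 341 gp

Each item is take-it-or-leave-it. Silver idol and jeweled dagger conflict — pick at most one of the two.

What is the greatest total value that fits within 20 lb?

Ranking by ratio (value/lb): ornate helm 96.10, crystal orb 87.08, pearl string 85.62, jeweled dagger 85.25.
Greedy by ratio would take ivory figurine + pearl string + ornate helm: 19 lb used, total 1689.
Dropping ivory figurine and ornate helm frees 11 lb; slotting in crystal orb (12 lb) lifts the total to 1730 at 20 lb.

1730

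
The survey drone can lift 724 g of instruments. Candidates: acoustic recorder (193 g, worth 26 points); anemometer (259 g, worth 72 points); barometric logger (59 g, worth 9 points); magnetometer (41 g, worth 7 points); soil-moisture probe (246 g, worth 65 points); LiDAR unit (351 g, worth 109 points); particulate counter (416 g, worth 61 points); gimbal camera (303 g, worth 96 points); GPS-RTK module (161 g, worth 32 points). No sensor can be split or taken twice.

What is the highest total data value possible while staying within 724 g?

Greedy by ratio would take magnetometer + LiDAR unit + gimbal camera: 695 g used, total 212.
Dropping magnetometer frees 41 g; slotting in barometric logger (59 g) lifts the total to 214 at 713 g.
Every other selection either busts 724 g or fails to beat 214.

214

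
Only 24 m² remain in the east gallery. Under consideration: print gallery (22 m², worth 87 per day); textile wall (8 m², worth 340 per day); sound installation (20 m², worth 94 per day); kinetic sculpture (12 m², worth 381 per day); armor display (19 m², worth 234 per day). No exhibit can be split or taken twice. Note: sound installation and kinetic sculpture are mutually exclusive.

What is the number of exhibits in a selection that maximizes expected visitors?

Optimal total is 721.
textile wall + kinetic sculpture hits 721 at 20 m².
Any selection reaching 721 contains exactly 2 exhibits.

2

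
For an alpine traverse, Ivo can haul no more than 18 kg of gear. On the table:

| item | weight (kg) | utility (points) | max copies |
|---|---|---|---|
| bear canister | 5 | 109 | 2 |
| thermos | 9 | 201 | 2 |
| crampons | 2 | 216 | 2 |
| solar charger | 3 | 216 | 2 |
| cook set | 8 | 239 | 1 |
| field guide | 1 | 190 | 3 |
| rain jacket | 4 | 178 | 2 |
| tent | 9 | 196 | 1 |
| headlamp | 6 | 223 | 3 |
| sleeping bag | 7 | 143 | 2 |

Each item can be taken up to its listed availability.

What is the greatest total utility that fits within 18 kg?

1612

Taking 2×crampons + 2×solar charger + 3×field guide + rain jacket: 17 kg used, 1612 in utility.
No other feasible combination exceeds 1612.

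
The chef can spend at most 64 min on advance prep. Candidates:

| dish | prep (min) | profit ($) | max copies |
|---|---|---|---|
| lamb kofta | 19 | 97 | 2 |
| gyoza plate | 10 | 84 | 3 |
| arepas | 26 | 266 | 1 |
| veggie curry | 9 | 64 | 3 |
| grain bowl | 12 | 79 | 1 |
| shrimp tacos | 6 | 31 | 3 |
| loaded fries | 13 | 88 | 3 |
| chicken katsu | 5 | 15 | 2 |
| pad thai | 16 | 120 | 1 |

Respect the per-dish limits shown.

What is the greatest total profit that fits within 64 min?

562

Density check — arepas 10.23, gyoza plate 8.40, pad thai 7.50 are the best per min.
Filling by ratio: 3×gyoza plate + arepas + shrimp tacos for 549, with 2 min left unused.
Dropping gyoza plate and shrimp tacos frees 16 min; slotting in 2×veggie curry (18 min) lifts the total to 562 at 64 min.
Nothing else within 64 min beats 562.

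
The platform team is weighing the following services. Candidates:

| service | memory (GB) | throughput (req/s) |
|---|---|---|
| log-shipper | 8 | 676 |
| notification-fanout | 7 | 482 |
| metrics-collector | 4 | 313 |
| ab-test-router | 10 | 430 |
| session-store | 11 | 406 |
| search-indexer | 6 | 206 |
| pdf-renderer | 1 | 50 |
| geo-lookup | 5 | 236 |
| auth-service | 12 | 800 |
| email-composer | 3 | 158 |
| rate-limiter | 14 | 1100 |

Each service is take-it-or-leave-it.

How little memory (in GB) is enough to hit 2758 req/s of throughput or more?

Look for the lowest-memory combination reaching 2758.
log-shipper + notification-fanout + metrics-collector + pdf-renderer + email-composer + rate-limiter: 2779 throughput at 37 GB.
No combination under 37 GB hits 2758.

37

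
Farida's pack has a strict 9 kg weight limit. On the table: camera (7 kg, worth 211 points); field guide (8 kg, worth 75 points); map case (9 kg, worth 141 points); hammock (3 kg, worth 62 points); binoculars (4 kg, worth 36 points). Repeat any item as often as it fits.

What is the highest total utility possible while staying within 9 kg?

211

Camera uses 7 of the 9 kg and totals 211.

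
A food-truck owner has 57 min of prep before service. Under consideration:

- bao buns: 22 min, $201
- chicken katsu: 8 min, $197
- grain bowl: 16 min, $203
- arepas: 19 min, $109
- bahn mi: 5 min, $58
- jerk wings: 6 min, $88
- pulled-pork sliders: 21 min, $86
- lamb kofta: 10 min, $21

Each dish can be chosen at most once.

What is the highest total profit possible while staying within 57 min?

Bao buns + chicken katsu + grain bowl + bahn mi + jerk wings uses 57 of the 57 min and totals 747.

747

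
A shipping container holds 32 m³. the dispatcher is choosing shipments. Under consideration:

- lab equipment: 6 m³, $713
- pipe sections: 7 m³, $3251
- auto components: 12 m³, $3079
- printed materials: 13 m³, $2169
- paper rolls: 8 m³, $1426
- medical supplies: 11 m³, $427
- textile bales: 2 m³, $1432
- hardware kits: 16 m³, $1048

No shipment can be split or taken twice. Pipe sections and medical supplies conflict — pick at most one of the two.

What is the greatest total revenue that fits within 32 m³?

9188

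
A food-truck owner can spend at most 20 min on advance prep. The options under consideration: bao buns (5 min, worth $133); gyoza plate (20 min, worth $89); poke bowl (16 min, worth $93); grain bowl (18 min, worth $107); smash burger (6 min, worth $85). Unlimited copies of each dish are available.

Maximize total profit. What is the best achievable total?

Best packing: 4×bao buns — 20 min, 532 total.
No other feasible combination exceeds 532.

532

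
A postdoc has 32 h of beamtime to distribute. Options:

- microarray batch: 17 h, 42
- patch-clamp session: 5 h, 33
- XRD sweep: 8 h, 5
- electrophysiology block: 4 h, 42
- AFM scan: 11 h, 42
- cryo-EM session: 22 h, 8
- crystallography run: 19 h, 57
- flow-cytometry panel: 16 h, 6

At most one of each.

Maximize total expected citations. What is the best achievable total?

132

The ratio heuristic lands on patch-clamp session + XRD sweep + electrophysiology block + AFM scan (122) but leaves 4 h idle.
Dropping XRD sweep and AFM scan frees 19 h; slotting in crystallography run (19 h) lifts the total to 132 at 28 h.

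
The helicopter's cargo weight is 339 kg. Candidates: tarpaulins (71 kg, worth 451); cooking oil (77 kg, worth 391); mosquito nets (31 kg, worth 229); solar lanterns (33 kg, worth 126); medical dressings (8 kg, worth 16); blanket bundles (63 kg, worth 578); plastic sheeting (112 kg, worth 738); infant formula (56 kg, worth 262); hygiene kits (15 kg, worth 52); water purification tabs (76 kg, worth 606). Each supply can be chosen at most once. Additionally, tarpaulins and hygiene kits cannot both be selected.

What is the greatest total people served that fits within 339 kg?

Ranking by ratio (people served/kg): blanket bundles 9.17, water purification tabs 7.97, mosquito nets 7.39.
Taking mosquito nets + blanket bundles + plastic sheeting + infant formula + water purification tabs: 338 kg used, 2413 in people served.
That's the maximum — no feasible swap from here does better than 2413.

2413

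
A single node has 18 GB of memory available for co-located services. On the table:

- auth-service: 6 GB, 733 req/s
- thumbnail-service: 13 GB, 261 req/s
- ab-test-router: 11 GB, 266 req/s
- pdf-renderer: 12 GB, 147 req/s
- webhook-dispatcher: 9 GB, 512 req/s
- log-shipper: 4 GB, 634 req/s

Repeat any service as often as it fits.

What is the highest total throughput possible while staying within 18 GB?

2635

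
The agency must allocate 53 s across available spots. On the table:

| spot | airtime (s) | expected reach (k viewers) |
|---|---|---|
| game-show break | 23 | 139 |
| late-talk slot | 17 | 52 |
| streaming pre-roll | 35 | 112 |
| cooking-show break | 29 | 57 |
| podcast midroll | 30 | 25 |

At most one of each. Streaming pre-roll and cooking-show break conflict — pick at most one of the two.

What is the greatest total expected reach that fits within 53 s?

196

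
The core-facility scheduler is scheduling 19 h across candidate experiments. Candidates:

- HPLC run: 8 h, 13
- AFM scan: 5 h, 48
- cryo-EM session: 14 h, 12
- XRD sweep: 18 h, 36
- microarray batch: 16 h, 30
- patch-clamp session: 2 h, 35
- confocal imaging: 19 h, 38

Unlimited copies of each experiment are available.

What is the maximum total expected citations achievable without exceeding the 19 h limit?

Taking 9×patch-clamp session: 18 h used, 315 in expected citations.
The spare 1 h is too small for any remaining experiment, and no exchange beats 315.

315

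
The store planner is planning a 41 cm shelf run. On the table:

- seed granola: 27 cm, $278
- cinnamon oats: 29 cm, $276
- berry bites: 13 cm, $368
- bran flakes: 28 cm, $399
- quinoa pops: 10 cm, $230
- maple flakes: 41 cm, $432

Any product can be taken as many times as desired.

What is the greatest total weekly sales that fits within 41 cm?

1104

Best packing: 3×berry bites — 39 cm, 1104 total.
Every other selection either busts 41 cm or fails to beat 1104.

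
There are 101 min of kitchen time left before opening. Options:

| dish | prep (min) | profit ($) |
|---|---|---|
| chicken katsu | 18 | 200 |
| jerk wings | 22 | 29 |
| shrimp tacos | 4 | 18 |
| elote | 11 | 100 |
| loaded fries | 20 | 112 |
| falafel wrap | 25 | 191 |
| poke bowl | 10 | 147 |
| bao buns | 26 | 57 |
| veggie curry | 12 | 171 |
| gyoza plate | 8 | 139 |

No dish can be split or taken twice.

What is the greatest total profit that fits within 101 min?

Greedy by ratio would take chicken katsu + shrimp tacos + elote + falafel wrap + poke bowl + veggie curry + gyoza plate: 88 min used, total 966.
Replace elote with loaded fries: the trade gains 12 net, giving 978 at 97 min.
Nothing else within 101 min beats 978.

978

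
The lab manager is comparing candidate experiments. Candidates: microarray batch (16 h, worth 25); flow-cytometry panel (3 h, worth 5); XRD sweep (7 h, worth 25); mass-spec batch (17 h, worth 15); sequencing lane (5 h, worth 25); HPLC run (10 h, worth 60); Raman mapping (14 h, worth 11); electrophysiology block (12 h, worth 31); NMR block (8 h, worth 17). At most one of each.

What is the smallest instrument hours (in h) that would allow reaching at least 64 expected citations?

13

Minimise h subject to total expected citations ≥ 64.
flow-cytometry panel + HPLC run reaches 65 using 13 h.
Any bundle with less than 13 h falls short of 64.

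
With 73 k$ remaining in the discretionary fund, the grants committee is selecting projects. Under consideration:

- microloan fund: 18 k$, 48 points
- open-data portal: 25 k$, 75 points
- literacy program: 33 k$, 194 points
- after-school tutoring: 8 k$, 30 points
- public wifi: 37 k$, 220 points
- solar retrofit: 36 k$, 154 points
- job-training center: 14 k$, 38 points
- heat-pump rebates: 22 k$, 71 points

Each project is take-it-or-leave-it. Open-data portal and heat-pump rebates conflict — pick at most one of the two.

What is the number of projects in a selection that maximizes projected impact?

2

Optimal total is 414.
One optimal bundle: literacy program + public wifi (70 k$).
Any selection reaching 414 contains exactly 2 projects.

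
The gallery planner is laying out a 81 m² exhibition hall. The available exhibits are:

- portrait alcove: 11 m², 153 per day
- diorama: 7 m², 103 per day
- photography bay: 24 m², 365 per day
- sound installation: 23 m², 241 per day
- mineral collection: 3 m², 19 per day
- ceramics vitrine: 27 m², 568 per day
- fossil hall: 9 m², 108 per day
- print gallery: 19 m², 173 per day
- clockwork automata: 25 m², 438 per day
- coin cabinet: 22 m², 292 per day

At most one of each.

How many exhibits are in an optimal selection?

The maximum expected visitors within 81 m² is 1401.
diorama + ceramics vitrine + clockwork automata + coin cabinet hits 1401 at 81 m².
Every optimal selection uses 4 exhibits.

4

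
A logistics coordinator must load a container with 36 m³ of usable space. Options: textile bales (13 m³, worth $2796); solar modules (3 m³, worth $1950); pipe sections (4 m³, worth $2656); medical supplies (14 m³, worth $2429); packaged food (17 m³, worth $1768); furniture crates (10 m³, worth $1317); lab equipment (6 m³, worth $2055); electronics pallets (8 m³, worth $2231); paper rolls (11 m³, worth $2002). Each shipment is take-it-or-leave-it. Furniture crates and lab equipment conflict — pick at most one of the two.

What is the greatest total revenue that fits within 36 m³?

Ranking by ratio (revenue/m³): pipe sections 664.00, solar modules 650.00, lab equipment 342.50.
Textile bales + solar modules + pipe sections + lab equipment + electronics pallets uses 34 of the 36 m³ and totals 11688.
The spare 2 m³ is too small for any remaining shipment, and no feasible exchange beats 11688.

11688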